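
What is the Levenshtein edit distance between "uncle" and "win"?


Word 1: "uncle" (length 5)
Word 2: "win" (length 3)
One optimal edit sequence (insert/delete/substitute each cost 1):
  1. delete 'u'  (+1)
  2. delete 'n'  (+1)
  3. substitute 'c' -> 'w'  (+1)
  4. substitute 'l' -> 'i'  (+1)
  5. substitute 'e' -> 'n'  (+1)
Total edit operations: 5
Edit distance = 5


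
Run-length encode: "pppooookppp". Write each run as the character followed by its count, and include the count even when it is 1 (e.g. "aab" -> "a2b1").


String: "pppooookppp"
Scanning for consecutive runs:
  'p' x 3
  'o' x 4
  'k' x 1
  'p' x 3
RLE = "p3o4k1p3"


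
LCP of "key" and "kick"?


Word 1: "key"
Word 2: "kick"
Comparing from start:
  Pos 0: 'k' == 'k'
  Pos 1: 'e' != 'i' (stop)
LCP = "k" (length 1)


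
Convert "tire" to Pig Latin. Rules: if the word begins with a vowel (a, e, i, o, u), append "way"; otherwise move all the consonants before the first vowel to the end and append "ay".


Word: "tire"
Starts with consonant(s) → move to end, add 'ay'
Consonant cluster: "t"
Pig Latin = "iretay"


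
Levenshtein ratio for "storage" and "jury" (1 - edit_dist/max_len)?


Word 1: "storage" (length 7)
Word 2: "jury" (length 4)
One optimal edit sequence:
  1. delete 's'  (+1)
  2. substitute 't' -> 'j'  (+1)
  3. substitute 'o' -> 'u'  (+1)
  4. keep 'r'
  5. delete 'a'  (+1)
  6. delete 'g'  (+1)
  7. substitute 'e' -> 'y'  (+1)
Edit distance = 6
Max length = max(7, 4) = 7
Similarity = 1 - 6/7
= 0.1429


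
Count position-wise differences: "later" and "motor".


Comparing character by character (same length = 5):
  Pos 0: 'l' vs 'm' !=
  Pos 1: 'a' vs 'o' !=
  Pos 2: 't' vs 't' =
  Pos 3: 'e' vs 'o' !=
  Pos 4: 'r' vs 'r' =
Hamming distance = 3


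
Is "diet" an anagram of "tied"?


Word 1: "tied" → sorted: deit
Word 2: "diet" → sorted: deit
Same letters? deit == deit
Anagram = Yes


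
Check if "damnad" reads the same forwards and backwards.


Word: "damnad"
Reversed: "danmad"
Forward == Backward? damnad != danmad
Palindrome = No


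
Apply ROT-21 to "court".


Word: "court"
Shift: 21
Each letter → (letter + shift) mod 26:
  'c' (2) + 21 = 23 → 'x'
  'o' (14) + 21 = 9 → 'j'
  'u' (20) + 21 = 15 → 'p'
  'r' (17) + 21 = 12 → 'm'
  't' (19) + 21 = 14 → 'o'
Result = "xjpmo"


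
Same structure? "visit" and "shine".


Pattern of "visit": [0, 1, 2, 1, 3]
Pattern of "shine": [0, 1, 2, 3, 4]
Patterns do not match
Same pattern = No


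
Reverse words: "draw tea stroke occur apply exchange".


Original: "draw tea stroke occur apply exchange"
Words (1..n): draw | tea | stroke | occur | apply | exchange
Reversed (n..1): exchange | apply | occur | stroke | tea | draw
Result = "exchange apply occur stroke tea draw"


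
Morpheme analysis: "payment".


Word: "payment"
Morphemes: pay + -ment
Each morpheme carries meaning
= 2 morphemes


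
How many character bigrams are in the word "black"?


Word: "black" (length 5)
Number of 2-grams = length - 2 + 1 = 5 - 2 + 1
= 4


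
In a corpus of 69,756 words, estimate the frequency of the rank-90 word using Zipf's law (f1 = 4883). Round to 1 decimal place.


Zipf's law: f(r) = f(1) / r
f(1) = 4883
f(90) = 4883 / 90
= 54.3 occurrences


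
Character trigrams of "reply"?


Word: "reply" (length 5)
Number of trigrams = 5 - 3 + 1 = 3
  Position 0: "rep"
  Position 1: "epl"
  Position 2: "ply"
Trigrams = "rep", "epl", "ply"


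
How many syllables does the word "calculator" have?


Word: "calculator"
Syllable breakdown: cal / cu / la / tor
Counting: 4 parts
= 4 syllables


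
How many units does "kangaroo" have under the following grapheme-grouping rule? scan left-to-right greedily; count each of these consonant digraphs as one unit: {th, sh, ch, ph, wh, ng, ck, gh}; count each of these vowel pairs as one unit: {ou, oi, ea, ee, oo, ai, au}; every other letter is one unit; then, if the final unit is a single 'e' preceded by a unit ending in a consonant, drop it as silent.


Word: "kangaroo" (8 letters)
Left-to-right scan:
  (1) 'k' (letter)
  (2) 'a' (letter)
  (3) 'ng' (digraph)
  (4) 'a' (letter)
  (5) 'r' (letter)
  (6) 'oo' (vowel-pair)
Units from scan: 6
Sound units = 6 units


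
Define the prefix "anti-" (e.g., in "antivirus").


Prefix: anti-
Example: antivirus = anti- + virus
Meaning = against


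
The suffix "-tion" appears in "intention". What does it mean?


Suffix: -tion
Example: intention = intend + -tion, with a spelling change
Meaning = act or process


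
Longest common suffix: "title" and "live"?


Word 1: "title"
Word 2: "live"
Comparing from end:
  Pos -1: 'e' == 'e'
  Pos -2: 'l' != 'v' (stop)
LCS = "e" (length 1)


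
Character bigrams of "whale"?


Word: "whale" (length 5)
Number of bigrams = 5 - 2 + 1 = 4
  Position 0: "wh"
  Position 1: "ha"
  Position 2: "al"
  Position 3: "le"
Bigrams = "wh", "ha", "al", "le"


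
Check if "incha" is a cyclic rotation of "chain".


Word: "chain", Candidate: "incha"
Method: check if candidate is substring of word+word
"chainchain" contains "incha"? Yes
Is rotation = Yes


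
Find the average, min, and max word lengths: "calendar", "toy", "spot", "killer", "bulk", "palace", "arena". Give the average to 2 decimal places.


Lengths: "calendar"=8, "toy"=3, "spot"=4, "killer"=6, "bulk"=4, "palace"=6, "arena"=5
Sum = 36, Count = 7
Average = 36/7 = 5.14
= avg=5.14, min=3, max=8


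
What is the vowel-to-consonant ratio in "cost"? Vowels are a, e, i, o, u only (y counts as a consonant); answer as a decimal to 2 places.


Word: "cost"
Vowels (a,e,i,o,u): 1
Consonants: 3
Ratio = 1/3
= 0.33


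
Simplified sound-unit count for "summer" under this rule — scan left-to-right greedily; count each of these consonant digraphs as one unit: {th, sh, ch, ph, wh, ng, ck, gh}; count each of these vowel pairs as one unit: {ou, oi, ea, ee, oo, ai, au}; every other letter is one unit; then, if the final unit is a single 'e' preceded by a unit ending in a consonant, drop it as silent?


Word: "summer" (6 letters)
Left-to-right scan:
  1. 's' (letter)
  2. 'u' (letter)
  3. 'm' (letter)
  4. 'm' (letter)
  5. 'e' (letter)
  6. 'r' (letter)
Units from scan: 6
Sound units = 6 units


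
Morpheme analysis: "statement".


Word: "statement"
Morphemes: state + -ment
Each morpheme carries meaning
= 2 morphemes


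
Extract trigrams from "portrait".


Word: "portrait" (length 8)
Number of trigrams = 8 - 3 + 1 = 6
  Position 0: "por"
  Position 1: "ort"
  Position 2: "rtr"
  Position 3: "tra"
  Position 4: "rai"
  Position 5: "ait"
Trigrams = "por", "ort", "rtr", "tra", "rai", "ait"


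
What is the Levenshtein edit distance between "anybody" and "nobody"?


Word 1: "anybody" (length 7)
Word 2: "nobody" (length 6)
One optimal edit sequence (insert/delete/substitute each cost 1):
  1. delete 'a'  (+1)
  2. keep 'n'
  3. substitute 'y' -> 'o'  (+1)
  4. keep 'b'
  5. keep 'o'
  6. keep 'd'
  7. keep 'y'
Total edit operations: 2
Edit distance = 2


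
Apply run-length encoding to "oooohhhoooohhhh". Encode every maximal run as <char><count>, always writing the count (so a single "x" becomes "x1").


String: "oooohhhoooohhhh"
Scanning for consecutive runs:
  'o' x 4
  'h' x 3
  'o' x 4
  'h' x 4
RLE = "o4h3o4h4"


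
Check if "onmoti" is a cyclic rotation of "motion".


Word: "motion", Candidate: "onmoti"
Method: check if candidate is substring of word+word
"motionmotion" contains "onmoti"? Yes
Is rotation = Yes


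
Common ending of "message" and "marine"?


Word 1: "message"
Word 2: "marine"
Comparing from end:
  Pos -1: 'e' == 'e'
  Pos -2: 'g' != 'n' (stop)
LCS = "e" (length 1)


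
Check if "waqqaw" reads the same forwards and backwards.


Word: "waqqaw"
Reversed: "waqqaw"
Forward == Backward? waqqaw == waqqaw
Palindrome = Yes


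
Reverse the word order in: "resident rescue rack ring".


Original: "resident rescue rack ring"
Words (1..n): resident | rescue | rack | ring
Reversed (n..1): ring | rack | rescue | resident
Result = "ring rack rescue resident"


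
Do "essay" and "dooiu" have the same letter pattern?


Pattern of "essay": [0, 1, 1, 2, 3]
Pattern of "dooiu": [0, 1, 1, 2, 3]
Patterns match
Same pattern = Yes


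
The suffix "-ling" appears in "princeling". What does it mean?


Suffix: -ling
Example: princeling = prince + -ling
Meaning = small / young


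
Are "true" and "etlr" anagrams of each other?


Word 1: "true" → sorted: ertu
Word 2: "etlr" → sorted: elrt
Same letters? ertu != elrt
Anagram = No


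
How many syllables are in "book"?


Word: "book"
Syllable breakdown: book
Counting: 1 part
= 1 syllable


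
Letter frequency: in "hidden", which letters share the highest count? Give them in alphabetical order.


Word: "hidden"
Letter counts:
  'd': 2
  'e': 1
  'h': 1
  'i': 1
  'n': 1
Maximum count = 2
Most frequent = 'd' (2 times each)


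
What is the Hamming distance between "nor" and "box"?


Comparing character by character (same length = 3):
  Pos 0: 'n' vs 'b' !=
  Pos 1: 'o' vs 'o' =
  Pos 2: 'r' vs 'x' !=
Hamming distance = 2


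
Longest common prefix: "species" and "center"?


Word 1: "species"
Word 2: "center"
Comparing from start:
  Pos 0: 's' != 'c' (stop)
LCP = "" (length 0)


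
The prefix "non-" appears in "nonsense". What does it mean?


Prefix: non-
As in: nonsense -> non- + sense
Meaning = not


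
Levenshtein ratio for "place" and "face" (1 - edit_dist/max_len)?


Word 1: "place" (length 5)
Word 2: "face" (length 4)
One optimal edit sequence:
  1. delete 'p'  (+1)
  2. substitute 'l' -> 'f'  (+1)
  3. keep 'a'
  4. keep 'c'
  5. keep 'e'
Edit distance = 2
Max length = max(5, 4) = 5
Similarity = 1 - 2/5
= 0.6000


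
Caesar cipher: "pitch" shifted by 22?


Word: "pitch"
Shift: 22
Each letter → (letter + shift) mod 26:
  'p' (15) + 22 = 11 → 'l'
  'i' (8) + 22 = 4 → 'e'
  't' (19) + 22 = 15 → 'p'
  'c' (2) + 22 = 24 → 'y'
  'h' (7) + 22 = 3 → 'd'
Result = "lepyd"


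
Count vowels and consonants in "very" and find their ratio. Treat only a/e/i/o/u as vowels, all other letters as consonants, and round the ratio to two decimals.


Word: "very"
Vowels (a,e,i,o,u): 1
Consonants: 3
Ratio = 1/3
= 0.33


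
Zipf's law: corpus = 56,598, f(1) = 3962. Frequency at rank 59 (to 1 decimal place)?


Zipf's law: f(r) = f(1) / r
f(1) = 3962
f(59) = 3962 / 59
= 67.2 occurrences


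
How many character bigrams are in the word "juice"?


Word: "juice" (length 5)
Number of 2-grams = length - 2 + 1 = 5 - 2 + 1
= 4


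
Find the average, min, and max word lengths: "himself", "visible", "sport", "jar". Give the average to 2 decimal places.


Lengths: "himself"=7, "visible"=7, "sport"=5, "jar"=3
Sum = 22, Count = 4
Average = 22/4 = 5.50
= avg=5.50, min=3, max=7


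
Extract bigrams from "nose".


Word: "nose" (length 4)
Number of bigrams = 4 - 2 + 1 = 3
  Position 0: "no"
  Position 1: "os"
  Position 2: "se"
Bigrams = "no", "os", "se"


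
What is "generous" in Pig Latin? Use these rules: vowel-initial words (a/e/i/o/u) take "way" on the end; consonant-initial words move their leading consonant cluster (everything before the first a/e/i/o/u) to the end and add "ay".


Word: "generous"
Starts with consonant(s) → move to end, add 'ay'
Consonant cluster: "g"
Pig Latin = "enerousgay"


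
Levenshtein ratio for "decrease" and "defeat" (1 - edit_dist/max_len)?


Word 1: "decrease" (length 8)
Word 2: "defeat" (length 6)
One optimal edit sequence:
  1. keep 'd'
  2. keep 'e'
  3. delete 'c'  (+1)
  4. substitute 'r' -> 'f'  (+1)
  5. keep 'e'
  6. keep 'a'
  7. delete 's'  (+1)
  8. substitute 'e' -> 't'  (+1)
Edit distance = 4
Max length = max(8, 6) = 8
Similarity = 1 - 4/8
= 0.5000


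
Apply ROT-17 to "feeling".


Word: "feeling"
Shift: 17
Each letter → (letter + shift) mod 26:
  'f' (5) + 17 = 22 → 'w'
  'e' (4) + 17 = 21 → 'v'
  'e' (4) + 17 = 21 → 'v'
  'l' (11) + 17 = 2 → 'c'
  'i' (8) + 17 = 25 → 'z'
  'n' (13) + 17 = 4 → 'e'
  'g' (6) + 17 = 23 → 'x'
Result = "wvvczex"


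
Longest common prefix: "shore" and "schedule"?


Word 1: "shore"
Word 2: "schedule"
Comparing from start:
  Pos 0: 's' == 's'
  Pos 1: 'h' != 'c' (stop)
LCP = "s" (length 1)


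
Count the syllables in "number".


Word: "number"
Syllable breakdown: num | ber
Counting: 2 parts
= 2 syllables


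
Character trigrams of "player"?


Word: "player" (length 6)
Number of trigrams = 6 - 3 + 1 = 4
  Position 0: "pla"
  Position 1: "lay"
  Position 2: "aye"
  Position 3: "yer"
Trigrams = "pla", "lay", "aye", "yer"


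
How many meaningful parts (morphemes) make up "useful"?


Word: "useful"
Morphemes: use + -ful
Each morpheme carries meaning
= 2 morphemes


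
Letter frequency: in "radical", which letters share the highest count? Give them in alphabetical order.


Word: "radical"
Letter counts:
  'a': 2
  'c': 1
  'd': 1
  'i': 1
  'l': 1
  'r': 1
Maximum count = 2
Most frequent = 'a' (2 times each)


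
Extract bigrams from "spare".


Word: "spare" (length 5)
Number of bigrams = 5 - 2 + 1 = 4
  Position 0: "sp"
  Position 1: "pa"
  Position 2: "ar"
  Position 3: "re"
Bigrams = "sp", "pa", "ar", "re"


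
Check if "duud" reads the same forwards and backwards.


Word: "duud"
Reversed: "duud"
Forward == Backward? duud == duud
Palindrome = Yes


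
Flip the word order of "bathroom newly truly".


Original: "bathroom newly truly"
Words (1..n): bathroom | newly | truly
Reversed (n..1): truly | newly | bathroom
Result = "truly newly bathroom"


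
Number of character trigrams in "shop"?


Word: "shop" (length 4)
Number of 3-grams = length - 3 + 1 = 4 - 3 + 1
= 2


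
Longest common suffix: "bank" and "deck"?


Word 1: "bank"
Word 2: "deck"
Comparing from end:
  Pos -1: 'k' == 'k'
  Pos -2: 'n' != 'c' (stop)
LCS = "k" (length 1)


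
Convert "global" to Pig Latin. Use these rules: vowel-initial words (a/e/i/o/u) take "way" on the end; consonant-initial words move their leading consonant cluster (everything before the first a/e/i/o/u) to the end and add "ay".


Word: "global"
Starts with consonant(s) → move to end, add 'ay'
Consonant cluster: "gl"
Pig Latin = "obalglay"


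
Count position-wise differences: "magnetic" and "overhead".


Comparing character by character (same length = 8):
  Pos 0: 'm' vs 'o' !=
  Pos 1: 'a' vs 'v' !=
  Pos 2: 'g' vs 'e' !=
  Pos 3: 'n' vs 'r' !=
  Pos 4: 'e' vs 'h' !=
  Pos 5: 't' vs 'e' !=
  Pos 6: 'i' vs 'a' !=
  Pos 7: 'c' vs 'd' !=
Hamming distance = 8


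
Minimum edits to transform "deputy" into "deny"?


Word 1: "deputy" (length 6)
Word 2: "deny" (length 4)
One optimal edit sequence (insert/delete/substitute each cost 1):
  1. keep 'd'
  2. keep 'e'
  3. delete 'p'  (+1)
  4. delete 'u'  (+1)
  5. substitute 't' -> 'n'  (+1)
  6. keep 'y'
Total edit operations: 3
Edit distance = 3


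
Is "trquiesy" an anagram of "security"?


Word 1: "security" → sorted: ceirstuy
Word 2: "trquiesy" → sorted: eiqrstuy
Same letters? ceirstuy != eiqrstuy
Anagram = No


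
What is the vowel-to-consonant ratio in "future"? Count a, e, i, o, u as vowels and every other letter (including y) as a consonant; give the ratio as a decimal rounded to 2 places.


Word: "future"
Vowels (a,e,i,o,u): 3
Consonants: 3
Ratio = 3/3
= 1.00


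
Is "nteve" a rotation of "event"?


Word: "event", Candidate: "nteve"
Method: check if candidate is substring of word+word
"eventevent" contains "nteve"? Yes
Is rotation = Yes


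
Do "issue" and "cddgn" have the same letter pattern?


Pattern of "issue": [0, 1, 1, 2, 3]
Pattern of "cddgn": [0, 1, 1, 2, 3]
Patterns match
Same pattern = Yes


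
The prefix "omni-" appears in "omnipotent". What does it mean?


Prefix: omni-
Example: omnipotent = omni- + potent
Meaning = all


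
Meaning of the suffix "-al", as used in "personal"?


Suffix: -al
As in: personal -> person + -al
Meaning = relating to


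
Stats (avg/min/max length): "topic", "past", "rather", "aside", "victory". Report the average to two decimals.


Lengths: "topic"=5, "past"=4, "rather"=6, "aside"=5, "victory"=7
Sum = 27, Count = 5
Average = 27/5 = 5.40
= avg=5.40, min=4, max=7


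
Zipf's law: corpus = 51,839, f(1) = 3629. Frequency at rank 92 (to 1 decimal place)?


Zipf's law: f(r) = f(1) / r
f(1) = 3629
f(92) = 3629 / 92
= 39.4 occurrences


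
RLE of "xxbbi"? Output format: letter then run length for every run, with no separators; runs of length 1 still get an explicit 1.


String: "xxbbi"
Scanning for consecutive runs:
  'x' x 2
  'b' x 2
  'i' x 1
RLE = "x2b2i1"


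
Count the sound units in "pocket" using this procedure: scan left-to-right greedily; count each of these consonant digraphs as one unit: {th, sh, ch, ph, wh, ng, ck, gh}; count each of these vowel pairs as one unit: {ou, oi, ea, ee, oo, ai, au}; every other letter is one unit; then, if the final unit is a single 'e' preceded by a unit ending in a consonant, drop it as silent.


Word: "pocket" (6 letters)
Left-to-right scan:
  (1) 'p' (letter)
  (2) 'o' (letter)
  (3) 'ck' (digraph)
  (4) 'e' (letter)
  (5) 't' (letter)
Units from scan: 5
Sound units = 5 units


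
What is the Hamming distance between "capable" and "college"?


Comparing character by character (same length = 7):
  Pos 0: 'c' vs 'c' =
  Pos 1: 'a' vs 'o' !=
  Pos 2: 'p' vs 'l' !=
  Pos 3: 'a' vs 'l' !=
  Pos 4: 'b' vs 'e' !=
  Pos 5: 'l' vs 'g' !=
  Pos 6: 'e' vs 'e' =
Hamming distance = 5


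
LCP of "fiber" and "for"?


Word 1: "fiber"
Word 2: "for"
Comparing from start:
  Pos 0: 'f' == 'f'
  Pos 1: 'i' != 'o' (stop)
LCP = "f" (length 1)


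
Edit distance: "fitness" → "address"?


Word 1: "fitness" (length 7)
Word 2: "address" (length 7)
One optimal edit sequence (insert/delete/substitute each cost 1):
  1. substitute 'f' -> 'a'  (+1)
  2. substitute 'i' -> 'd'  (+1)
  3. substitute 't' -> 'd'  (+1)
  4. substitute 'n' -> 'r'  (+1)
  5. keep 'e'
  6. keep 's'
  7. keep 's'
Total edit operations: 4
Edit distance = 4


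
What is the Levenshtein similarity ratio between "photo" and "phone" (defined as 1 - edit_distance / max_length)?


Word 1: "photo" (length 5)
Word 2: "phone" (length 5)
One optimal edit sequence:
  1. keep 'p'
  2. keep 'h'
  3. keep 'o'
  4. substitute 't' -> 'n'  (+1)
  5. substitute 'o' -> 'e'  (+1)
Edit distance = 2
Max length = max(5, 5) = 5
Similarity = 1 - 2/5
= 0.6000


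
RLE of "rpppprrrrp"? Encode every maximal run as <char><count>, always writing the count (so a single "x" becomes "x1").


String: "rpppprrrrp"
Scanning for consecutive runs:
  'r' x 1
  'p' x 4
  'r' x 4
  'p' x 1
RLE = "r1p4r4p1"


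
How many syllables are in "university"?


Word: "university"
Syllable breakdown: u | ni | ver | si | ty
Counting: 5 parts
= 5 syllables


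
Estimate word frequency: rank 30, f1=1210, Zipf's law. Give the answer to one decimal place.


Zipf's law: f(r) = f(1) / r
f(1) = 1210
f(30) = 1210 / 30
= 40.3 occurrences


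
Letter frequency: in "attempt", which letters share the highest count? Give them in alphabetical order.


Word: "attempt"
Letter counts:
  'a': 1
  'e': 1
  'm': 1
  'p': 1
  't': 3
Maximum count = 3
Most frequent = 't' (3 times each)


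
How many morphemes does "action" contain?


Word: "action"
Morphemes: act + -ion
Each morpheme carries meaning
= 2 morphemes


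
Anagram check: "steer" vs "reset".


Word 1: "steer" → sorted: eerst
Word 2: "reset" → sorted: eerst
Same letters? eerst == eerst
Anagram = Yes


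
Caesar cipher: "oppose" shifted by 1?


Word: "oppose"
Shift: 1
Each letter → (letter + shift) mod 26:
  'o' (14) + 1 = 15 → 'p'
  'p' (15) + 1 = 16 → 'q'
  'p' (15) + 1 = 16 → 'q'
  'o' (14) + 1 = 15 → 'p'
  's' (18) + 1 = 19 → 't'
  'e' (4) + 1 = 5 → 'f'
Result = "pqqptf"


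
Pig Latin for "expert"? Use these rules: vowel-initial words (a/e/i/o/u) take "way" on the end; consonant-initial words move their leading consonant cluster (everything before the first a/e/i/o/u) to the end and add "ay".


Word: "expert"
Starts with vowel → add 'way'
Pig Latin = "expertway"


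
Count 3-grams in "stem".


Word: "stem" (length 4)
Number of 3-grams = length - 3 + 1 = 4 - 3 + 1
= 2


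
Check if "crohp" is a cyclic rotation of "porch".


Word: "porch", Candidate: "crohp"
Method: check if candidate is substring of word+word
"porchporch" contains "crohp"? No
Is rotation = No


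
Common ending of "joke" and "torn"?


Word 1: "joke"
Word 2: "torn"
Comparing from end:
  Pos -1: 'e' != 'n' (stop)
LCS = "" (length 0)


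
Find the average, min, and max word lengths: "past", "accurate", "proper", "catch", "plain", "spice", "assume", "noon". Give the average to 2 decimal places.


Lengths: "past"=4, "accurate"=8, "proper"=6, "catch"=5, "plain"=5, "spice"=5, "assume"=6, "noon"=4
Sum = 43, Count = 8
Average = 43/8 = 5.38
= avg=5.38, min=4, max=8


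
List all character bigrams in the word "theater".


Word: "theater" (length 7)
Number of bigrams = 7 - 2 + 1 = 6
  Position 0: "th"
  Position 1: "he"
  Position 2: "ea"
  Position 3: "at"
  Position 4: "te"
  Position 5: "er"
Bigrams = "th", "he", "ea", "at", "te", "er"


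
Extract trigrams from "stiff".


Word: "stiff" (length 5)
Number of trigrams = 5 - 3 + 1 = 3
  Position 0: "sti"
  Position 1: "tif"
  Position 2: "iff"
Trigrams = "sti", "tif", "iff"


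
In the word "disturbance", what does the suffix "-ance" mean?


Suffix: -ance
Example: disturbance (disturb + -ance)
Meaning = state of


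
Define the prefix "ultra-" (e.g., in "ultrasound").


Prefix: ultra-
Example: ultrasound (ultra- + sound)
Meaning = beyond


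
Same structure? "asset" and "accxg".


Pattern of "asset": [0, 1, 1, 2, 3]
Pattern of "accxg": [0, 1, 1, 2, 3]
Patterns match
Same pattern = Yes


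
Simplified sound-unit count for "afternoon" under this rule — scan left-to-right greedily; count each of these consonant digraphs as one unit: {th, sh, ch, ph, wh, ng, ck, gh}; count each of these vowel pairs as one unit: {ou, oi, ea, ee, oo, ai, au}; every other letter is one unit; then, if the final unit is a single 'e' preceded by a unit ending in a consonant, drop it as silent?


Word: "afternoon" (9 letters)
Left-to-right scan:
  1. 'a' (letter)
  2. 'f' (letter)
  3. 't' (letter)
  4. 'e' (letter)
  5. 'r' (letter)
  6. 'n' (letter)
  7. 'oo' (vowel-pair)
  8. 'n' (letter)
Units from scan: 8
Sound units = 8 units


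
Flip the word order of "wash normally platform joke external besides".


Original: "wash normally platform joke external besides"
Words (1..n): wash | normally | platform | joke | external | besides
Reversed (n..1): besides | external | joke | platform | normally | wash
Result = "besides external joke platform normally wash"


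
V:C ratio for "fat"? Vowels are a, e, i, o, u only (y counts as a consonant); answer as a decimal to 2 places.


Word: "fat"
Vowels (a,e,i,o,u): 1
Consonants: 2
Ratio = 1/2
= 0.50


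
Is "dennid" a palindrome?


Word: "dennid"
Reversed: "dinned"
Forward == Backward? dennid != dinned
Palindrome = No


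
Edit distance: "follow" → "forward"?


Word 1: "follow" (length 6)
Word 2: "forward" (length 7)
One optimal edit sequence (insert/delete/substitute each cost 1):
  1. keep 'f'
  2. keep 'o'
  3. insert 'r'  (+1)
  4. substitute 'l' -> 'w'  (+1)
  5. substitute 'l' -> 'a'  (+1)
  6. substitute 'o' -> 'r'  (+1)
  7. substitute 'w' -> 'd'  (+1)
Total edit operations: 5
Edit distance = 5


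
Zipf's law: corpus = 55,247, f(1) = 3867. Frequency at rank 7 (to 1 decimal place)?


Zipf's law: f(r) = f(1) / r
f(1) = 3867
f(7) = 3867 / 7
= 552.4 occurrences


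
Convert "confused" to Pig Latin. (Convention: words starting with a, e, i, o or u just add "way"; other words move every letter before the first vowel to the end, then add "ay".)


Word: "confused"
Starts with consonant(s) → move to end, add 'ay'
Consonant cluster: "c"
Pig Latin = "onfusedcay"


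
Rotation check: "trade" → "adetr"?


Word: "trade", Candidate: "adetr"
Method: check if candidate is substring of word+word
"tradetrade" contains "adetr"? Yes
Is rotation = Yes


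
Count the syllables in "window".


Word: "window"
Syllable breakdown: win / dow
Counting: 2 parts
= 2 syllables


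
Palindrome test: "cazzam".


Word: "cazzam"
Reversed: "mazzac"
Forward == Backward? cazzam != mazzac
Palindrome = No


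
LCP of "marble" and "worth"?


Word 1: "marble"
Word 2: "worth"
Comparing from start:
  Pos 0: 'm' != 'w' (stop)
LCP = "" (length 0)


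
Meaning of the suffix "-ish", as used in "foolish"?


Suffix: -ish
Example: foolish (fool + -ish)
Meaning = somewhat / having the qualities of


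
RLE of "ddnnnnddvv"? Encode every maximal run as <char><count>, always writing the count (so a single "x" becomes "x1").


String: "ddnnnnddvv"
Scanning for consecutive runs:
  'd' x 2
  'n' x 4
  'd' x 2
  'v' x 2
RLE = "d2n4d2v2"


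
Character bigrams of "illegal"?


Word: "illegal" (length 7)
Number of bigrams = 7 - 2 + 1 = 6
  Position 0: "il"
  Position 1: "ll"
  Position 2: "le"
  Position 3: "eg"
  Position 4: "ga"
  Position 5: "al"
Bigrams = "il", "ll", "le", "eg", "ga", "al"


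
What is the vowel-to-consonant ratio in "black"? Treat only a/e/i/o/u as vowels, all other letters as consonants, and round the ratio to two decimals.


Word: "black"
Vowels (a,e,i,o,u): 1
Consonants: 4
Ratio = 1/4
= 0.25


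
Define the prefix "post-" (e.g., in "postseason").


Prefix: post-
Example: postseason = post- + season
Meaning = after


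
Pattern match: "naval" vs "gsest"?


Pattern of "naval": [0, 1, 2, 1, 3]
Pattern of "gsest": [0, 1, 2, 1, 3]
Patterns match
Same pattern = Yes


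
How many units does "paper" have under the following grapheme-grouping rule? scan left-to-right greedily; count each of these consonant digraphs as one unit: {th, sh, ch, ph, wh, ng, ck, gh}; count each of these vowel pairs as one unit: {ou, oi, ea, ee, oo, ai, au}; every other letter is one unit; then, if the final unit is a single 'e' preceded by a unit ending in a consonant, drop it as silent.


Word: "paper" (5 letters)
Left-to-right scan:
  [1] 'p' (letter)
  [2] 'a' (letter)
  [3] 'p' (letter)
  [4] 'e' (letter)
  [5] 'r' (letter)
Units from scan: 5
Sound units = 5 units


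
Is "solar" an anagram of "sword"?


Word 1: "sword" → sorted: dorsw
Word 2: "solar" → sorted: alors
Same letters? dorsw != alors
Anagram = No


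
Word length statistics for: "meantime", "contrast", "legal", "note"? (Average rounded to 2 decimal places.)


Lengths: "meantime"=8, "contrast"=8, "legal"=5, "note"=4
Sum = 25, Count = 4
Average = 25/4 = 6.25
= avg=6.25, min=4, max=8


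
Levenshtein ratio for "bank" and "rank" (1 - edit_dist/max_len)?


Word 1: "bank" (length 4)
Word 2: "rank" (length 4)
One optimal edit sequence:
  1. substitute 'b' -> 'r'  (+1)
  2. keep 'a'
  3. keep 'n'
  4. keep 'k'
Edit distance = 1
Max length = max(4, 4) = 4
Similarity = 1 - 1/4
= 0.7500


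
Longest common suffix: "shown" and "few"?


Word 1: "shown"
Word 2: "few"
Comparing from end:
  Pos -1: 'n' != 'w' (stop)
LCS = "" (length 0)


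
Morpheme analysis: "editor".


Word: "editor"
Morphemes: edit | -or
Each morpheme carries meaning
= 2 morphemes


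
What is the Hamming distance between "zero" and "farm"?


Comparing character by character (same length = 4):
  Pos 0: 'z' vs 'f' !=
  Pos 1: 'e' vs 'a' !=
  Pos 2: 'r' vs 'r' =
  Pos 3: 'o' vs 'm' !=
Hamming distance = 3


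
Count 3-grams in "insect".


Word: "insect" (length 6)
Number of 3-grams = length - 3 + 1 = 6 - 3 + 1
= 4


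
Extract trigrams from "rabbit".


Word: "rabbit" (length 6)
Number of trigrams = 6 - 3 + 1 = 4
  Position 0: "rab"
  Position 1: "abb"
  Position 2: "bbi"
  Position 3: "bit"
Trigrams = "rab", "abb", "bbi", "bit"


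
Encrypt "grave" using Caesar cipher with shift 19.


Word: "grave"
Shift: 19
Each letter → (letter + shift) mod 26:
  'g' (6) + 19 = 25 → 'z'
  'r' (17) + 19 = 10 → 'k'
  'a' (0) + 19 = 19 → 't'
  'v' (21) + 19 = 14 → 'o'
  'e' (4) + 19 = 23 → 'x'
Result = "zktox"


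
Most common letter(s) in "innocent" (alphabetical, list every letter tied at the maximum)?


Word: "innocent"
Letter counts:
  'c': 1
  'e': 1
  'i': 1
  'n': 3
  'o': 1
  't': 1
Maximum count = 3
Most frequent = 'n' (3 times each)


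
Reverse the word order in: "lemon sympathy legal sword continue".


Original: "lemon sympathy legal sword continue"
Words (1..n): lemon | sympathy | legal | sword | continue
Reversed (n..1): continue | sword | legal | sympathy | lemon
Result = "continue sword legal sympathy lemon"


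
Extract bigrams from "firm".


Word: "firm" (length 4)
Number of bigrams = 4 - 2 + 1 = 3
  Position 0: "fi"
  Position 1: "ir"
  Position 2: "rm"
Bigrams = "fi", "ir", "rm"


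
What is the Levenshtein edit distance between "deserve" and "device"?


Word 1: "deserve" (length 7)
Word 2: "device" (length 6)
One optimal edit sequence (insert/delete/substitute each cost 1):
  1. keep 'd'
  2. keep 'e'
  3. delete 's'  (+1)
  4. substitute 'e' -> 'v'  (+1)
  5. substitute 'r' -> 'i'  (+1)
  6. substitute 'v' -> 'c'  (+1)
  7. keep 'e'
Total edit operations: 4
Edit distance = 4


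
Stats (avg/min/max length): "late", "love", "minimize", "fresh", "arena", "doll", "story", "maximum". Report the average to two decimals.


Lengths: "late"=4, "love"=4, "minimize"=8, "fresh"=5, "arena"=5, "doll"=4, "story"=5, "maximum"=7
Sum = 42, Count = 8
Average = 42/8 = 5.25
= avg=5.25, min=4, max=8


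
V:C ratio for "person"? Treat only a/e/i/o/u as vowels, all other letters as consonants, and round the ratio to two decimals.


Word: "person"
Vowels (a,e,i,o,u): 2
Consonants: 4
Ratio = 2/4
= 0.50


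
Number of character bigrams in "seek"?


Word: "seek" (length 4)
Number of 2-grams = length - 2 + 1 = 4 - 2 + 1
= 3


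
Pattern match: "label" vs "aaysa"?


Pattern of "label": [0, 1, 2, 3, 0]
Pattern of "aaysa": [0, 0, 1, 2, 0]
Patterns do not match
Same pattern = No


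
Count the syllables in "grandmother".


Word: "grandmother"
Syllable breakdown: grand / moth / er
Counting: 3 parts
= 3 syllables


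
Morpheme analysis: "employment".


Word: "employment"
Morphemes: employ / -ment
Each morpheme carries meaning
= 2 morphemes


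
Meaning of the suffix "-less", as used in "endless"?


Suffix: -less
Example: endless = end + -less
Meaning = without


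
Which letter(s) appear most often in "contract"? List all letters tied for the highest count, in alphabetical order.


Word: "contract"
Letter counts:
  'a': 1
  'c': 2
  'n': 1
  'o': 1
  'r': 1
  't': 2
Maximum count = 2
Most frequent = 'c', 't' (2 times each)


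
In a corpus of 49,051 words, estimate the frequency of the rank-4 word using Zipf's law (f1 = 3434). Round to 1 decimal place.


Zipf's law: f(r) = f(1) / r
f(1) = 3434
f(4) = 3434 / 4
= 858.5 occurrences


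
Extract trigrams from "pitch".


Word: "pitch" (length 5)
Number of trigrams = 5 - 3 + 1 = 3
  Position 0: "pit"
  Position 1: "itc"
  Position 2: "tch"
Trigrams = "pit", "itc", "tch"


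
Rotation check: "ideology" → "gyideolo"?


Word: "ideology", Candidate: "gyideolo"
Method: check if candidate is substring of word+word
"ideologyideology" contains "gyideolo"? Yes
Is rotation = Yes


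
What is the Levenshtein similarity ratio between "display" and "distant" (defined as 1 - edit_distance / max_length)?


Word 1: "display" (length 7)
Word 2: "distant" (length 7)
One optimal edit sequence:
  1. keep 'd'
  2. keep 'i'
  3. keep 's'
  4. substitute 'p' -> 't'  (+1)
  5. substitute 'l' -> 'a'  (+1)
  6. substitute 'a' -> 'n'  (+1)
  7. substitute 'y' -> 't'  (+1)
Edit distance = 4
Max length = max(7, 7) = 7
Similarity = 1 - 4/7
= 0.4286


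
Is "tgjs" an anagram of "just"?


Word 1: "just" → sorted: jstu
Word 2: "tgjs" → sorted: gjst
Same letters? jstu != gjst
Anagram = No


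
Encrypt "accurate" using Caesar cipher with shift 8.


Word: "accurate"
Shift: 8
Each letter → (letter + shift) mod 26:
  'a' (0) + 8 = 8 → 'i'
  'c' (2) + 8 = 10 → 'k'
  'c' (2) + 8 = 10 → 'k'
  'u' (20) + 8 = 2 → 'c'
  'r' (17) + 8 = 25 → 'z'
  'a' (0) + 8 = 8 → 'i'
  't' (19) + 8 = 1 → 'b'
  'e' (4) + 8 = 12 → 'm'
Result = "ikkczibm"


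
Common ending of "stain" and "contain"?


Word 1: "stain"
Word 2: "contain"
Comparing from end:
  Pos -1: 'n' == 'n'
  Pos -2: 'i' == 'i'
  Pos -3: 'a' == 'a'
  Pos -4: 't' == 't'
  Pos -5: 's' != 'n' (stop)
LCS = "tain" (length 4)


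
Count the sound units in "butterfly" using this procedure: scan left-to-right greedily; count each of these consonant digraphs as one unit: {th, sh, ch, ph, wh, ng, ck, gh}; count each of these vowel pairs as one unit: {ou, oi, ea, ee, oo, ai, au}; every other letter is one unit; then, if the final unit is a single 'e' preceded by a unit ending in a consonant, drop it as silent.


Word: "butterfly" (9 letters)
Left-to-right scan:
  [1] 'b' (letter)
  [2] 'u' (letter)
  [3] 't' (letter)
  [4] 't' (letter)
  [5] 'e' (letter)
  [6] 'r' (letter)
  [7] 'f' (letter)
  [8] 'l' (letter)
  [9] 'y' (letter)
Units from scan: 9
Sound units = 9 units


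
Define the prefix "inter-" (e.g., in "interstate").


Prefix: inter-
Example: interstate = inter- + state
Meaning = between


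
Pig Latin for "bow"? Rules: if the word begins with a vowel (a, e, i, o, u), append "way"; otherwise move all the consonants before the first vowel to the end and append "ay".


Word: "bow"
Starts with consonant(s) → move to end, add 'ay'
Consonant cluster: "b"
Pig Latin = "owbay"


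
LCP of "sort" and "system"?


Word 1: "sort"
Word 2: "system"
Comparing from start:
  Pos 0: 's' == 's'
  Pos 1: 'o' != 'y' (stop)
LCP = "s" (length 1)


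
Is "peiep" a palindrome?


Word: "peiep"
Reversed: "peiep"
Forward == Backward? peiep == peiep
Palindrome = Yes


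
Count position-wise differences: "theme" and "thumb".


Comparing character by character (same length = 5):
  Pos 0: 't' vs 't' =
  Pos 1: 'h' vs 'h' =
  Pos 2: 'e' vs 'u' !=
  Pos 3: 'm' vs 'm' =
  Pos 4: 'e' vs 'b' !=
Hamming distance = 2


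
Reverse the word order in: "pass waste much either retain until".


Original: "pass waste much either retain until"
Words (1..n): pass | waste | much | either | retain | until
Reversed (n..1): until | retain | either | much | waste | pass
Result = "until retain either much waste pass"


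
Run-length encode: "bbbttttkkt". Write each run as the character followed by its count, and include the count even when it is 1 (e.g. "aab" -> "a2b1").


String: "bbbttttkkt"
Scanning for consecutive runs:
  'b' x 3
  't' x 4
  'k' x 2
  't' x 1
RLE = "b3t4k2t1"


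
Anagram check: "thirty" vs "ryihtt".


Word 1: "thirty" → sorted: hirtty
Word 2: "ryihtt" → sorted: hirtty
Same letters? hirtty == hirtty
Anagram = Yes


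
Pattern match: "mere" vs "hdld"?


Pattern of "mere": [0, 1, 2, 1]
Pattern of "hdld": [0, 1, 2, 1]
Patterns match
Same pattern = Yes


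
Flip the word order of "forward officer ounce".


Original: "forward officer ounce"
Words (1..n): forward | officer | ounce
Reversed (n..1): ounce | officer | forward
Result = "ounce officer forward"


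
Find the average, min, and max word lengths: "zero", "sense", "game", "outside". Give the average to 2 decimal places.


Lengths: "zero"=4, "sense"=5, "game"=4, "outside"=7
Sum = 20, Count = 4
Average = 20/4 = 5.00
= avg=5.00, min=4, max=7


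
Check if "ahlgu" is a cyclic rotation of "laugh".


Word: "laugh", Candidate: "ahlgu"
Method: check if candidate is substring of word+word
"laughlaugh" contains "ahlgu"? No
Is rotation = No


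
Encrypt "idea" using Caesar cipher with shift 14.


Word: "idea"
Shift: 14
Each letter → (letter + shift) mod 26:
  'i' (8) + 14 = 22 → 'w'
  'd' (3) + 14 = 17 → 'r'
  'e' (4) + 14 = 18 → 's'
  'a' (0) + 14 = 14 → 'o'
Result = "wrso"


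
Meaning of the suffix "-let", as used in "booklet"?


Suffix: -let
As in: booklet -> book + -let
Meaning = small


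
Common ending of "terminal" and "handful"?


Word 1: "terminal"
Word 2: "handful"
Comparing from end:
  Pos -1: 'l' == 'l'
  Pos -2: 'a' != 'u' (stop)
LCS = "l" (length 1)


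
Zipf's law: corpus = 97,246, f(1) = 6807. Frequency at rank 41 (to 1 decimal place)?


Zipf's law: f(r) = f(1) / r
f(1) = 6807
f(41) = 6807 / 41
= 166.0 occurrences


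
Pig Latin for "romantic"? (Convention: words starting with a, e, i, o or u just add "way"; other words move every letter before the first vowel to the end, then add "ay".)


Word: "romantic"
Starts with consonant(s) → move to end, add 'ay'
Consonant cluster: "r"
Pig Latin = "omanticray"


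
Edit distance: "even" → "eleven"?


Word 1: "even" (length 4)
Word 2: "eleven" (length 6)
One optimal edit sequence (insert/delete/substitute each cost 1):
  1. insert 'e'  (+1)
  2. insert 'l'  (+1)
  3. keep 'e'
  4. keep 'v'
  5. keep 'e'
  6. keep 'n'
Total edit operations: 2
Edit distance = 2


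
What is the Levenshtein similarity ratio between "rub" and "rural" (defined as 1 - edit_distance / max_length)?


Word 1: "rub" (length 3)
Word 2: "rural" (length 5)
One optimal edit sequence:
  1. keep 'r'
  2. keep 'u'
  3. insert 'r'  (+1)
  4. insert 'a'  (+1)
  5. substitute 'b' -> 'l'  (+1)
Edit distance = 3
Max length = max(3, 5) = 5
Similarity = 1 - 3/5
= 0.4000


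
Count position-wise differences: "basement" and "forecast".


Comparing character by character (same length = 8):
  Pos 0: 'b' vs 'f' !=
  Pos 1: 'a' vs 'o' !=
  Pos 2: 's' vs 'r' !=
  Pos 3: 'e' vs 'e' =
  Pos 4: 'm' vs 'c' !=
  Pos 5: 'e' vs 'a' !=
  Pos 6: 'n' vs 's' !=
  Pos 7: 't' vs 't' =
Hamming distance = 6


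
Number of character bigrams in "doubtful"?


Word: "doubtful" (length 8)
Number of 2-grams = length - 2 + 1 = 8 - 2 + 1
= 7


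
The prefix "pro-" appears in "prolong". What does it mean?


Prefix: pro-
Example: prolong = pro- + long
Meaning = forward / in favor of


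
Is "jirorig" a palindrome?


Word: "jirorig"
Reversed: "girorij"
Forward == Backward? jirorig != girorij
Palindrome = No


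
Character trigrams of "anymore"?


Word: "anymore" (length 7)
Number of trigrams = 7 - 3 + 1 = 5
  Position 0: "any"
  Position 1: "nym"
  Position 2: "ymo"
  Position 3: "mor"
  Position 4: "ore"
Trigrams = "any", "nym", "ymo", "mor", "ore"


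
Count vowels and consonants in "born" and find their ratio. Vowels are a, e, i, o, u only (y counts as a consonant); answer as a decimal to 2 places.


Word: "born"
Vowels (a,e,i,o,u): 1
Consonants: 3
Ratio = 1/3
= 0.33


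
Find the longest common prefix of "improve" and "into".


Word 1: "improve"
Word 2: "into"
Comparing from start:
  Pos 0: 'i' == 'i'
  Pos 1: 'm' != 'n' (stop)
LCP = "i" (length 1)


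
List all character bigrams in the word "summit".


Word: "summit" (length 6)
Number of bigrams = 6 - 2 + 1 = 5
  Position 0: "su"
  Position 1: "um"
  Position 2: "mm"
  Position 3: "mi"
  Position 4: "it"
Bigrams = "su", "um", "mm", "mi", "it"


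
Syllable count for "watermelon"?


Word: "watermelon"
Syllable breakdown: wa / ter / mel / on
Counting: 4 parts
= 4 syllables


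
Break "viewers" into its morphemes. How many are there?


Word: "viewers"
Morphemes: view / -er / -s
Each morpheme carries meaning
= 3 morphemes


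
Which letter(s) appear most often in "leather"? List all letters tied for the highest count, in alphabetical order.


Word: "leather"
Letter counts:
  'a': 1
  'e': 2
  'h': 1
  'l': 1
  'r': 1
  't': 1
Maximum count = 2
Most frequent = 'e' (2 times each)
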